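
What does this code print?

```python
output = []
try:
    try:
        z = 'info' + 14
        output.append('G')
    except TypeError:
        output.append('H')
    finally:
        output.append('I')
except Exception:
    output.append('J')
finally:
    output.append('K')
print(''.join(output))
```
HIK

Both finally blocks run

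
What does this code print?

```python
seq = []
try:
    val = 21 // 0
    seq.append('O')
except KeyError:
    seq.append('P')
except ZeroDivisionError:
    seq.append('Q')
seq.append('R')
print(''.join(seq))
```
QR

ZeroDivisionError is caught by its specific handler, not KeyError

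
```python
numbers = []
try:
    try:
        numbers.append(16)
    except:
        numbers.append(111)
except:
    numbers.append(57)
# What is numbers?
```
[16]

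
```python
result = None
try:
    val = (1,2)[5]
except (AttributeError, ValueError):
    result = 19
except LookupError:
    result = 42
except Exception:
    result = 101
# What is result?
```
42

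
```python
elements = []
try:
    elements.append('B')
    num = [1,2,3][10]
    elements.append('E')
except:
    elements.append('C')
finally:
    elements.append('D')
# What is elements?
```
['B', 'C', 'D']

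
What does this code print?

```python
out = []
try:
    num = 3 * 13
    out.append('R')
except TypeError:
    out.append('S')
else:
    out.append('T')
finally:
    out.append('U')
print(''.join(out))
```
RTU

else runs before finally when no exception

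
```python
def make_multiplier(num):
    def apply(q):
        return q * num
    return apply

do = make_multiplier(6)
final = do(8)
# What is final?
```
48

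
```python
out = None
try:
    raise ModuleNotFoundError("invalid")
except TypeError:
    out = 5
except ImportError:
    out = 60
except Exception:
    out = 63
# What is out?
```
60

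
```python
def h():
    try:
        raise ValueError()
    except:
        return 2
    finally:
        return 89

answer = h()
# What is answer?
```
89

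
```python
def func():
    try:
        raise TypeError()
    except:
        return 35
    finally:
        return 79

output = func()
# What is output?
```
79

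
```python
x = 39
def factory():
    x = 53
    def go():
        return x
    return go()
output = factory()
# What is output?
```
53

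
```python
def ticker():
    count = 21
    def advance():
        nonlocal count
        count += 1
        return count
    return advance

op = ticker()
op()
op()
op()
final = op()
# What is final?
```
25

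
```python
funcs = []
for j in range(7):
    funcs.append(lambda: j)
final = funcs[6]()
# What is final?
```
6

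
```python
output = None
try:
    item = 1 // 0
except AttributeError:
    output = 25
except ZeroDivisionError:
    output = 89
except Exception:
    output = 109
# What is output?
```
89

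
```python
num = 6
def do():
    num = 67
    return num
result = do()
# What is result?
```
67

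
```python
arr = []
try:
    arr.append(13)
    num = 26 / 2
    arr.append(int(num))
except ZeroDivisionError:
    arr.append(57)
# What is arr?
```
[13, 13]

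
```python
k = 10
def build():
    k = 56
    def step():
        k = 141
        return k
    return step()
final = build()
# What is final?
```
141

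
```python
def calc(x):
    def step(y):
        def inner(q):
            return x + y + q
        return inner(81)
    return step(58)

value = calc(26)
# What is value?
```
165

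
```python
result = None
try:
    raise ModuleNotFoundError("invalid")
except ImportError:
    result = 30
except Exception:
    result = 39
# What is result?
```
30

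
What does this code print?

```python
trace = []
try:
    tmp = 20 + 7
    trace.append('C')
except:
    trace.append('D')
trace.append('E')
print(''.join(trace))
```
CE

No exception, try block completes normally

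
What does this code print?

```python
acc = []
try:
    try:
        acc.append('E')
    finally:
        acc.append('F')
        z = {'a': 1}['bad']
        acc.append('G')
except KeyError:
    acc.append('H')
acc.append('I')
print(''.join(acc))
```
EFHI

Exception in inner finally caught by outer except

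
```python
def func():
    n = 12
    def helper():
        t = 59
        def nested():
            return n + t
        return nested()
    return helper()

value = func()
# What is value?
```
71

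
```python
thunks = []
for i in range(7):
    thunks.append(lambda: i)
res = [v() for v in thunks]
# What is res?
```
[6, 6, 6, 6, 6, 6, 6]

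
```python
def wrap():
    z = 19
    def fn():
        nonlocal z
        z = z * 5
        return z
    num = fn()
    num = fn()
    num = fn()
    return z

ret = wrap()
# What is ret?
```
2375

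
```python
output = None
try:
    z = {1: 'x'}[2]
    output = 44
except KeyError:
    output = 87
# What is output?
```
87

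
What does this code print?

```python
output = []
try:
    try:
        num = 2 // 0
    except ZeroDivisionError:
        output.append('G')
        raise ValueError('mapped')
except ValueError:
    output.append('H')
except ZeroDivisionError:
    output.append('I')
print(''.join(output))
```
GH

New ValueError raised, caught by outer ValueError handler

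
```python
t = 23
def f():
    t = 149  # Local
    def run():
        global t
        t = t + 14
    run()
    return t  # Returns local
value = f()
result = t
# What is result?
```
37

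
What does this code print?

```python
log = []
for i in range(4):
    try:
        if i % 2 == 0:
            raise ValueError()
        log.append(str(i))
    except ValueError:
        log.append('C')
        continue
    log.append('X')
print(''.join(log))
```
C1XC3X

continue in except skips rest of loop body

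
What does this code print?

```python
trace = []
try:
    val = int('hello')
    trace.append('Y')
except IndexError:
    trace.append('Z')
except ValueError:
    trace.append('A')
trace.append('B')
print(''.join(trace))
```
AB

ValueError is caught by its specific handler, not IndexError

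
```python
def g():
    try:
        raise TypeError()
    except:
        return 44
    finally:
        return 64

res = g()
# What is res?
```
64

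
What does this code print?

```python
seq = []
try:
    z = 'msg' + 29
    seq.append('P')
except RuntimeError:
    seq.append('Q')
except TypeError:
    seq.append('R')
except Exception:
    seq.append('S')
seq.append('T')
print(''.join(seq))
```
RT

TypeError matches before generic Exception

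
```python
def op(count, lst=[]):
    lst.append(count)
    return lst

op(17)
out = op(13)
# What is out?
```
[17, 13]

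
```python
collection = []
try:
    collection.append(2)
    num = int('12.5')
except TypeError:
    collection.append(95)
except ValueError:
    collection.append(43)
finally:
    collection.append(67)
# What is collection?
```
[2, 43, 67]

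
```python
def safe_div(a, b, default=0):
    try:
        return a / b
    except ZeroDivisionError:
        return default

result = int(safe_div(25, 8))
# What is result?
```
3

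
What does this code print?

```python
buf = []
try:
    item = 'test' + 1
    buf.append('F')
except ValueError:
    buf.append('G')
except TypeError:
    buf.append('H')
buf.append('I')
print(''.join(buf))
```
HI

TypeError is caught by its specific handler, not ValueError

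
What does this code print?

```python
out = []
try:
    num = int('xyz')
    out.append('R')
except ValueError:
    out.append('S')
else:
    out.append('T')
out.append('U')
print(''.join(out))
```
SU

else block skipped when exception is caught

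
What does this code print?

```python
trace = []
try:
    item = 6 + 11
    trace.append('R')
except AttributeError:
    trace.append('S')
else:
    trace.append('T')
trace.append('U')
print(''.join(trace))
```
RTU

else block runs when no exception occurs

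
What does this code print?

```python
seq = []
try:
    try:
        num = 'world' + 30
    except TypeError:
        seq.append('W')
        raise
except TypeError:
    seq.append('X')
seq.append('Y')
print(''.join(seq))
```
WXY

raise without argument re-raises current exception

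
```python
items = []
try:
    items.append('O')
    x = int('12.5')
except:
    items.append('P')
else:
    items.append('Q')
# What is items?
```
['O', 'P']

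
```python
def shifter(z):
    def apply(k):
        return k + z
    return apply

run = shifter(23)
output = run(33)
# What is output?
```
56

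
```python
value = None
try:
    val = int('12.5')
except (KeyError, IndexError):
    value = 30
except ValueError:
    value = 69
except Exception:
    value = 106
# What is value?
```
69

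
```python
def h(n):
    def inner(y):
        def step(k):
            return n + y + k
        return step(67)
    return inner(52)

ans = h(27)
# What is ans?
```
146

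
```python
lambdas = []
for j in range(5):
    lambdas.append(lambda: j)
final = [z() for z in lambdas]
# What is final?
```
[4, 4, 4, 4, 4]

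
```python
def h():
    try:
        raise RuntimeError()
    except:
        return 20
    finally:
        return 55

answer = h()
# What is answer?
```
55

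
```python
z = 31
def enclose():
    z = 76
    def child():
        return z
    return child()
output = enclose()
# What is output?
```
76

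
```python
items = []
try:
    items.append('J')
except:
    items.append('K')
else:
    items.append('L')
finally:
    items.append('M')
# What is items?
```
['J', 'L', 'M']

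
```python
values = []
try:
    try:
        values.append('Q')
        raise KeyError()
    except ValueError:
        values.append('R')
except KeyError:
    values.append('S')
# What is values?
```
['Q', 'S']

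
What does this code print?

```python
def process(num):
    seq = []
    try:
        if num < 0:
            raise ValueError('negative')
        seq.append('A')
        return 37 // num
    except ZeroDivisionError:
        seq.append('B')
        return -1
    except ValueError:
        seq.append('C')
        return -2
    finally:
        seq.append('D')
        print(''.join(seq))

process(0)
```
ABD

num=0 causes ZeroDivisionError, caught, finally prints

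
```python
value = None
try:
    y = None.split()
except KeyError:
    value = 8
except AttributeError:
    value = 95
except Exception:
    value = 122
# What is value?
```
95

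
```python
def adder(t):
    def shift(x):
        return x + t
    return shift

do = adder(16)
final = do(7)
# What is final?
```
23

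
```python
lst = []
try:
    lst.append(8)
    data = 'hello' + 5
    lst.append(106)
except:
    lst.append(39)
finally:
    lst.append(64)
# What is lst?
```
[8, 39, 64]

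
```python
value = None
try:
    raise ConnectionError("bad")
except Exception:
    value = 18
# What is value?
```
18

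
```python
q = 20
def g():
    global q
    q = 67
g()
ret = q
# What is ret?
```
67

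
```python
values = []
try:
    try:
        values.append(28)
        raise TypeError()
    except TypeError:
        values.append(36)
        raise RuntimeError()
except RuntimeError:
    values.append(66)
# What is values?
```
[28, 36, 66]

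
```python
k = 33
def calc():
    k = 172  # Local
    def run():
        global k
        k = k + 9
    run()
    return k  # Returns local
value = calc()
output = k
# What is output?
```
42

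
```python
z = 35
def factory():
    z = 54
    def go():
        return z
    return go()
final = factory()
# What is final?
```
54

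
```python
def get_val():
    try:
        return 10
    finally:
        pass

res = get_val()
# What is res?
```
10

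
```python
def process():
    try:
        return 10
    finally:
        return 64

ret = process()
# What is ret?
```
64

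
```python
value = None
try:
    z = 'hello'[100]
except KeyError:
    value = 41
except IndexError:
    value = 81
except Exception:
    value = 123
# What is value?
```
81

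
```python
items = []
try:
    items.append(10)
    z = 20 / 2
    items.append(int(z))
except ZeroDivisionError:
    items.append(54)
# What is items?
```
[10, 10]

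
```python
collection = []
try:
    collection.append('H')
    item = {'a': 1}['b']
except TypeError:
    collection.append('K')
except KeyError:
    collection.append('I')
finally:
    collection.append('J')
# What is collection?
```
['H', 'I', 'J']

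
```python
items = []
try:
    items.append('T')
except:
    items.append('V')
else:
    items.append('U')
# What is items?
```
['T', 'U']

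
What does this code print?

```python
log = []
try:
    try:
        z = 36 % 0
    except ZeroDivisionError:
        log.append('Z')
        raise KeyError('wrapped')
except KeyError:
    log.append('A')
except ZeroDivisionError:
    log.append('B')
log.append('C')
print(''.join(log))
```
ZAC

KeyError raised and caught, original ZeroDivisionError not re-raised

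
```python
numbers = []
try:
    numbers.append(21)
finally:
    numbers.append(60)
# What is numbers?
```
[21, 60]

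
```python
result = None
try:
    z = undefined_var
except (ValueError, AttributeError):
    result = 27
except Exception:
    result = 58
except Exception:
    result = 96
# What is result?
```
58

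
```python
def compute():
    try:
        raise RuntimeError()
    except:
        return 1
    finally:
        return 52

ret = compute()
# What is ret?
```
52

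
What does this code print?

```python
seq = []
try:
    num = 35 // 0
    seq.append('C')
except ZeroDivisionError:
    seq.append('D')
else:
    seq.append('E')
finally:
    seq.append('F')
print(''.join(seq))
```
DF

Exception: except runs, else skipped, finally runs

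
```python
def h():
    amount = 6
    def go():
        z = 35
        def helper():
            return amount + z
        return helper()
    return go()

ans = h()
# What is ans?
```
41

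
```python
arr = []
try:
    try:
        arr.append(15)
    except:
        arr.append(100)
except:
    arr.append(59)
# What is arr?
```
[15]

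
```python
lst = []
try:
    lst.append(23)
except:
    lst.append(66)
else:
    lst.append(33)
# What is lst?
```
[23, 33]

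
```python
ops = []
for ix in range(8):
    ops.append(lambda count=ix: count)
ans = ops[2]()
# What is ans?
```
2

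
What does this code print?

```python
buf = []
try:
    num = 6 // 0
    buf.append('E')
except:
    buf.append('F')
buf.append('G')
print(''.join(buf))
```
FG

Exception raised in try, caught by bare except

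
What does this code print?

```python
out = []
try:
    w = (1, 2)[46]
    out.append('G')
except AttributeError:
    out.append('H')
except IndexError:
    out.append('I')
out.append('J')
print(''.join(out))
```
IJ

IndexError is caught by its specific handler, not AttributeError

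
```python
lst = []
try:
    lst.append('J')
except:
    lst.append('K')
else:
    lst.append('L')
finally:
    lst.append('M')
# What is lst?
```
['J', 'L', 'M']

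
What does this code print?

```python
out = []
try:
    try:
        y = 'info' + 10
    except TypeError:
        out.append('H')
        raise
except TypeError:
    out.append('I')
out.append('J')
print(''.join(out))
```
HIJ

raise without argument re-raises current exception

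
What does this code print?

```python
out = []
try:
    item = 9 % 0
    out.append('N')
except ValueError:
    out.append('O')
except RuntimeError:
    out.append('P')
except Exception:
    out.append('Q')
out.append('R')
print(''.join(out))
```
QR

ZeroDivisionError not specifically caught, falls to Exception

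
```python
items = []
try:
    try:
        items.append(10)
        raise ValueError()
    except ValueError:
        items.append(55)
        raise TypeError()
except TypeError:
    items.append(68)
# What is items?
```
[10, 55, 68]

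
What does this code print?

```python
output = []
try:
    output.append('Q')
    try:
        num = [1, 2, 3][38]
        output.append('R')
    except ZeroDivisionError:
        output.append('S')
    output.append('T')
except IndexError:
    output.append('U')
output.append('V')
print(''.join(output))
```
QUV

Inner handler doesn't match, propagates to outer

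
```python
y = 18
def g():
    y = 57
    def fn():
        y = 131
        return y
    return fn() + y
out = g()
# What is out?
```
188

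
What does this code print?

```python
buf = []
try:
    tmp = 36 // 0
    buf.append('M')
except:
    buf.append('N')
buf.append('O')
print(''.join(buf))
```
NO

Exception raised in try, caught by bare except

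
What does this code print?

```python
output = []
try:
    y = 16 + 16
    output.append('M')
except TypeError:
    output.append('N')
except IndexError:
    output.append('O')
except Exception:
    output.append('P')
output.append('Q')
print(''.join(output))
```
MQ

No exception, try block completes normally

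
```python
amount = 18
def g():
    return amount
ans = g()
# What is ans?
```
18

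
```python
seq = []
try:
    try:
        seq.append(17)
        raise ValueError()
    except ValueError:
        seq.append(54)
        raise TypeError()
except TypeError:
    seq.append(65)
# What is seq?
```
[17, 54, 65]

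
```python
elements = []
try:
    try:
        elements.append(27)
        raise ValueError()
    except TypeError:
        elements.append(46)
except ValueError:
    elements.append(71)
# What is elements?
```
[27, 71]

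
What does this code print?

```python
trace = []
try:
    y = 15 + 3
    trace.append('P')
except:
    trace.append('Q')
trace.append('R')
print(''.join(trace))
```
PR

No exception, try block completes normally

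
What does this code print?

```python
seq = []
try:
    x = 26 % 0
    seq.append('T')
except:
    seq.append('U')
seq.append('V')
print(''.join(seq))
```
UV

Exception raised in try, caught by bare except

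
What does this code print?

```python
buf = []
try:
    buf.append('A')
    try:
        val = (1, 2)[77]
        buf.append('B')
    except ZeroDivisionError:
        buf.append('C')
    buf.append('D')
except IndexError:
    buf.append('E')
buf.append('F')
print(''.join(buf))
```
AEF

Inner handler doesn't match, propagates to outer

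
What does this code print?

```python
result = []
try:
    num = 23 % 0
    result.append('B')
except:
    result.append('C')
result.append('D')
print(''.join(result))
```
CD

Exception raised in try, caught by bare except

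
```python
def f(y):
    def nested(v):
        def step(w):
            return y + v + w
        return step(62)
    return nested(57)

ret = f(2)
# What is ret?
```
121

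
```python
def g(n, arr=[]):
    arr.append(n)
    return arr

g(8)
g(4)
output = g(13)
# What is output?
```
[8, 4, 13]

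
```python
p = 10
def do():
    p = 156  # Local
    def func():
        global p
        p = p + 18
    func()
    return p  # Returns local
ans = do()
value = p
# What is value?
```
28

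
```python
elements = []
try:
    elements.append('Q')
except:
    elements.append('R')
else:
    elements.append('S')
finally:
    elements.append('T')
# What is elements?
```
['Q', 'S', 'T']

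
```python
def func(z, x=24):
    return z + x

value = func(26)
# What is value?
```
50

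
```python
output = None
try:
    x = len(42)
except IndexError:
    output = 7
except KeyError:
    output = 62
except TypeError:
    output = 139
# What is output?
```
139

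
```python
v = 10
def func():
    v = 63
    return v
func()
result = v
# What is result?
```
10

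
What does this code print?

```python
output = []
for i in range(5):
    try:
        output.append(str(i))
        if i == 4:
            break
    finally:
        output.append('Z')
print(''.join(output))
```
0Z1Z2Z3Z4Z

finally runs even when breaking out of loop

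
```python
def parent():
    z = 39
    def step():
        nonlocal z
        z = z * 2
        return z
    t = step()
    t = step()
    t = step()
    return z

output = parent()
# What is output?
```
312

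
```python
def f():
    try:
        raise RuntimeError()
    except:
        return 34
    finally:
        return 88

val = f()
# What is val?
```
88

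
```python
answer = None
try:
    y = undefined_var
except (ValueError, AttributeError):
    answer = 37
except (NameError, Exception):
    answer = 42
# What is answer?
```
42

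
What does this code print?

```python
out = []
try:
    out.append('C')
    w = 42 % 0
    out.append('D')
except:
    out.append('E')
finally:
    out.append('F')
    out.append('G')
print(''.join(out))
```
CEFG

Code before exception runs, then except, then all of finally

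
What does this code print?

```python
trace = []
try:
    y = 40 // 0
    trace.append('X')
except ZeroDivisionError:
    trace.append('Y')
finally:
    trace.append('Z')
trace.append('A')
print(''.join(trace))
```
YZA

finally always runs, even after exception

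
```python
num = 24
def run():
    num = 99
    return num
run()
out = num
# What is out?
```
24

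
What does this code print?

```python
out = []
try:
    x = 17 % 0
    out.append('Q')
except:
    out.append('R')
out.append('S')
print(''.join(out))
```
RS

Exception raised in try, caught by bare except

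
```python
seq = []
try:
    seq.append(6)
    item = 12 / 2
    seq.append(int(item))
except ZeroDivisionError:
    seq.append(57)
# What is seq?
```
[6, 6]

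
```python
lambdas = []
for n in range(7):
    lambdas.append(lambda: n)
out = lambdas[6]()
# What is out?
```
6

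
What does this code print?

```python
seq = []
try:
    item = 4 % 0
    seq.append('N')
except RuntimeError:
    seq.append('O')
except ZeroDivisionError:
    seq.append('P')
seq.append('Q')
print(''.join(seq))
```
PQ

ZeroDivisionError is caught by its specific handler, not RuntimeError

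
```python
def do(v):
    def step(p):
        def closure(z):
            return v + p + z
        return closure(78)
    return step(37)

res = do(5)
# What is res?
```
120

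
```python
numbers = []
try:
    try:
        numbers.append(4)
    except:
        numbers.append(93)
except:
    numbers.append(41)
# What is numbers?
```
[4]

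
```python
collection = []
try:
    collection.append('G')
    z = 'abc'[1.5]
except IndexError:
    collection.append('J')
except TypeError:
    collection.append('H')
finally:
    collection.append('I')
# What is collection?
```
['G', 'H', 'I']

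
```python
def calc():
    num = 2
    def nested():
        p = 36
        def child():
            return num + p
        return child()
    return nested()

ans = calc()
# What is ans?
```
38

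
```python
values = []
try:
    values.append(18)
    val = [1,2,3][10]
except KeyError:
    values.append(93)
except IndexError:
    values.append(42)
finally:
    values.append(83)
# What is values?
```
[18, 42, 83]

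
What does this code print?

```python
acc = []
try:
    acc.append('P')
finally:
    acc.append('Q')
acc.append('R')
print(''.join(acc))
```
PQR

try/finally without except, no exception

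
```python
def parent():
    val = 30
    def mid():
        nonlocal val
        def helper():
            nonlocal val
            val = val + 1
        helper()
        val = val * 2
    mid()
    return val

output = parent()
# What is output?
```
62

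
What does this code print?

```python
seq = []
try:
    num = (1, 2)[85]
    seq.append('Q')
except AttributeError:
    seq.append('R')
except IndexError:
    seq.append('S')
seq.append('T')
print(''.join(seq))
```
ST

IndexError is caught by its specific handler, not AttributeError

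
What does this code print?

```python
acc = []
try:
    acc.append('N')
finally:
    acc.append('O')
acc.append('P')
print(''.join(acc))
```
NOP

try/finally without except, no exception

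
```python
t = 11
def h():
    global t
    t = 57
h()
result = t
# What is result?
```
57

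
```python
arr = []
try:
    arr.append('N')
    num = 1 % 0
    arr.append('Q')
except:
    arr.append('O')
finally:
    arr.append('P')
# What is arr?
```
['N', 'O', 'P']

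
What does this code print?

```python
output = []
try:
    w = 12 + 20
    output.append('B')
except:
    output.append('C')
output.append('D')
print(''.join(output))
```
BD

No exception, try block completes normally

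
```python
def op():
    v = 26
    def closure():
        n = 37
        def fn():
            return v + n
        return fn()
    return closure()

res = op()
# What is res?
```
63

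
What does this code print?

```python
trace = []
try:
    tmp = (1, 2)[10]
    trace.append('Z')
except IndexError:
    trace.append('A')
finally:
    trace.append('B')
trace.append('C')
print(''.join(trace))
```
ABC

finally always runs, even after exception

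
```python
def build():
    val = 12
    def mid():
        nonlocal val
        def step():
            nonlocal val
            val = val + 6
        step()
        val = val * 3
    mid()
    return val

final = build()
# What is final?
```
54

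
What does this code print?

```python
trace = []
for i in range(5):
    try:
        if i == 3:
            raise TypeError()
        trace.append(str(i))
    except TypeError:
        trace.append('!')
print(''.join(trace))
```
012!4

Exception on i=3 caught, loop continues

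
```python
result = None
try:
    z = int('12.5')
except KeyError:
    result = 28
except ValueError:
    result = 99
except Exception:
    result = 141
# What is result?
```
99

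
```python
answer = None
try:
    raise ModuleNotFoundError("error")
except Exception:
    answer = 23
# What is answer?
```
23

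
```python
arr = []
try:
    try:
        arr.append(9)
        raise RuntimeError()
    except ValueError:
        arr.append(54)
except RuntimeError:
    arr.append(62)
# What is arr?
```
[9, 62]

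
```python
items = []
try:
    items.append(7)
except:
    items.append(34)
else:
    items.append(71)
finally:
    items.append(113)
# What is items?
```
[7, 71, 113]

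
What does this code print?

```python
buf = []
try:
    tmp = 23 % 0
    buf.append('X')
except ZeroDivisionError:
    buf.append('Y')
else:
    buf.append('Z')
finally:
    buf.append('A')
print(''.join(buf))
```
YA

Exception: except runs, else skipped, finally runs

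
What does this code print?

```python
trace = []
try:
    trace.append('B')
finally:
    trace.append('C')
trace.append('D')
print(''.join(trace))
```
BCD

try/finally without except, no exception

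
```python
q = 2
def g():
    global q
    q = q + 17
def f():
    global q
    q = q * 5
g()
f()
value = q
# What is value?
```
95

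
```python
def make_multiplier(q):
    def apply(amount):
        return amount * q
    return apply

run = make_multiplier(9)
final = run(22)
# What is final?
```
198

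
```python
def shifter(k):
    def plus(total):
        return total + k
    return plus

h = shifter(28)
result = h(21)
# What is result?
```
49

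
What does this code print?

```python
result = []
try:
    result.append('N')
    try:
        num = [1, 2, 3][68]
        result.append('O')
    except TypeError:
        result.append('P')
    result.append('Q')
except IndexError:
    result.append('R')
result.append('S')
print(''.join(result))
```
NRS

Inner handler doesn't match, propagates to outer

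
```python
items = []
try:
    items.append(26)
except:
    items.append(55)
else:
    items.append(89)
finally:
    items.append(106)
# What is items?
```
[26, 89, 106]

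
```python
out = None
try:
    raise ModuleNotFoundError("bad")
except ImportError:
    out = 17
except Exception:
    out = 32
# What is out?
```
17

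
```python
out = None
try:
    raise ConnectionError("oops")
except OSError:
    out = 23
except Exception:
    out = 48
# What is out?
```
23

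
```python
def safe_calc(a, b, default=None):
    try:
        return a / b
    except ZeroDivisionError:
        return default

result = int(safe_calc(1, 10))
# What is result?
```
0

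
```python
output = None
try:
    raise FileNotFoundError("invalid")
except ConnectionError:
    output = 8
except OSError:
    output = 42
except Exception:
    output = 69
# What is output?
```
42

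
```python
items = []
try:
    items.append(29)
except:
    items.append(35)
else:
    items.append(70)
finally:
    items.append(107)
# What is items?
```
[29, 70, 107]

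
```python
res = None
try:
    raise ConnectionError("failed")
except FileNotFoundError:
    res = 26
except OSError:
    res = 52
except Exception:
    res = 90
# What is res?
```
52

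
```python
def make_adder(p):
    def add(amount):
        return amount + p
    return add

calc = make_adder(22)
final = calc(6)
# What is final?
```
28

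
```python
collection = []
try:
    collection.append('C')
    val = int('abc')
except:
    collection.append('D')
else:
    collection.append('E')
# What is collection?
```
['C', 'D']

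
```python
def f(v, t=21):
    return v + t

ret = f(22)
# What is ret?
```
43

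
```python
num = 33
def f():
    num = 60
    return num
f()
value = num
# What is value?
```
33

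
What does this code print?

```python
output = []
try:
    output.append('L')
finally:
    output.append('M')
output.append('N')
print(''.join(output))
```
LMN

try/finally without except, no exception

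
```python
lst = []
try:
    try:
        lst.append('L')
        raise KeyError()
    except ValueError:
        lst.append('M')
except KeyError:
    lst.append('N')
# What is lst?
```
['L', 'N']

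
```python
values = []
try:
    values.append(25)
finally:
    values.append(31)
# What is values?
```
[25, 31]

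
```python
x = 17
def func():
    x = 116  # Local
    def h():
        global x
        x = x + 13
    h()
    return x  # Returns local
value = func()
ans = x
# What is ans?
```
30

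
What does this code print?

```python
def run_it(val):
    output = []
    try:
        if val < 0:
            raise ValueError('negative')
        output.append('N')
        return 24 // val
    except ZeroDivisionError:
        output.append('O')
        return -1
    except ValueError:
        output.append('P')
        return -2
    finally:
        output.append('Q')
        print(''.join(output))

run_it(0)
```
NOQ

val=0 causes ZeroDivisionError, caught, finally prints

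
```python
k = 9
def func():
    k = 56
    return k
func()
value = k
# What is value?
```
9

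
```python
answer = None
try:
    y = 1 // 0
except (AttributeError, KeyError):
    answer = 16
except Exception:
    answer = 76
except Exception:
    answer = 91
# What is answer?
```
76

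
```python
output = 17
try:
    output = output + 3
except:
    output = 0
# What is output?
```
20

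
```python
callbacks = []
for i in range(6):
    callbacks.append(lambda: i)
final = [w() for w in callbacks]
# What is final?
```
[5, 5, 5, 5, 5, 5]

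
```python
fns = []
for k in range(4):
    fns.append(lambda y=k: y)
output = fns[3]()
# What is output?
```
3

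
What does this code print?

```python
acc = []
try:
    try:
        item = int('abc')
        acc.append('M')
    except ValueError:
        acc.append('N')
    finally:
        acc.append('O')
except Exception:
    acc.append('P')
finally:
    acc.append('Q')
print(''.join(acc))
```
NOQ

Both finally blocks run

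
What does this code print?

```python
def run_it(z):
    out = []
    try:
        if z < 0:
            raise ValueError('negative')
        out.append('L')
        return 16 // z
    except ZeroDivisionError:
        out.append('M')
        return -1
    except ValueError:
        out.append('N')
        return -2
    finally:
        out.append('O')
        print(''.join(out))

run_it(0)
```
LMO

z=0 causes ZeroDivisionError, caught, finally prints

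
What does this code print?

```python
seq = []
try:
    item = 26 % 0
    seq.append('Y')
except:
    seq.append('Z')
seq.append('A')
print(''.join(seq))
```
ZA

Exception raised in try, caught by bare except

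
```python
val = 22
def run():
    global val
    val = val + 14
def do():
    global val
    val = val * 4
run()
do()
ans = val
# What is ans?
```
144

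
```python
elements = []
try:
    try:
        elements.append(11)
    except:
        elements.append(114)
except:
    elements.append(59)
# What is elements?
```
[11]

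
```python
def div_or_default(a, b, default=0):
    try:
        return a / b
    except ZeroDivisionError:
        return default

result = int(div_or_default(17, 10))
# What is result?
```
1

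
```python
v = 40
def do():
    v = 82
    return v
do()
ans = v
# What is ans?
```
40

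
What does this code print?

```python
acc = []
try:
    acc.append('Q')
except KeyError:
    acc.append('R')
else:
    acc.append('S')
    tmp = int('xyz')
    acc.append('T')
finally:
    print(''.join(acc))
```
QS

Try succeeds, else appends 'S', ValueError in else is uncaught, finally prints before exception propagates ('T' never appended)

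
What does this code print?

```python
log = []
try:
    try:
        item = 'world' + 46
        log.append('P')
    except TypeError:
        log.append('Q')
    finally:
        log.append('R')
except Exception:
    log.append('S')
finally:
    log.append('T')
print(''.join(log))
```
QRT

Both finally blocks run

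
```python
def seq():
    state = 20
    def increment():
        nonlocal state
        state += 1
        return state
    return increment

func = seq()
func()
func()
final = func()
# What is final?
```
23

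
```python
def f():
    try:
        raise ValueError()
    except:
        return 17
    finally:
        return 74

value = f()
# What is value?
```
74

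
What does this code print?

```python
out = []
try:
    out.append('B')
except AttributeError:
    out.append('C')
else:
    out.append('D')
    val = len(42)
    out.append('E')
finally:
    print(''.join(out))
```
BD

Try succeeds, else appends 'D', TypeError in else is uncaught, finally prints before exception propagates ('E' never appended)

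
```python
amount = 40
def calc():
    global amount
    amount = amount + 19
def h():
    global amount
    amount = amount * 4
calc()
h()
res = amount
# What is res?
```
236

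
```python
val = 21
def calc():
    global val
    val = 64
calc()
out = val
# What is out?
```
64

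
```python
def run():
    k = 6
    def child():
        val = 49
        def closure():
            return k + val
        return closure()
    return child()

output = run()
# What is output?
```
55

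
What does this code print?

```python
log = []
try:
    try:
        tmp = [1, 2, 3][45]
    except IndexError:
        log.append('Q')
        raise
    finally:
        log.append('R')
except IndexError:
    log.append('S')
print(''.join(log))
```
QRS

finally runs before re-raised exception propagates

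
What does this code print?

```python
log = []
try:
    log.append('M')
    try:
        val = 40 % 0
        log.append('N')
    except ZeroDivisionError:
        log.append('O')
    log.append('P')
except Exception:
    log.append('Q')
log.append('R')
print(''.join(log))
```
MOPR

Inner exception caught by inner handler, outer continues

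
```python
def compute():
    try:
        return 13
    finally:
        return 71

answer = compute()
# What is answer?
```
71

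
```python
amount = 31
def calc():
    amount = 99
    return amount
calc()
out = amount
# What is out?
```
31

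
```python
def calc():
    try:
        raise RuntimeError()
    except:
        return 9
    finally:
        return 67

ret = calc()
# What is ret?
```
67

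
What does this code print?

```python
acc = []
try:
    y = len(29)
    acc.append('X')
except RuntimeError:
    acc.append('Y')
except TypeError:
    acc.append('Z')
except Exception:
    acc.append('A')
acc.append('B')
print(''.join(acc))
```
ZB

TypeError matches before generic Exception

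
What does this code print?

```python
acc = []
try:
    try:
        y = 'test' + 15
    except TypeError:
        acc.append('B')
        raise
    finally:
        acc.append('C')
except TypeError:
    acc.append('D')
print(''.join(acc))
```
BCD

finally runs before re-raised exception propagates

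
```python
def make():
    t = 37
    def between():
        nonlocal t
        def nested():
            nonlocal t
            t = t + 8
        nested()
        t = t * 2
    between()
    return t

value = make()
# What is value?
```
90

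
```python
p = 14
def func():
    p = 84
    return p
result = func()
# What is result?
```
84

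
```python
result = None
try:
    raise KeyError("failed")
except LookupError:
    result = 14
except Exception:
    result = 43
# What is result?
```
14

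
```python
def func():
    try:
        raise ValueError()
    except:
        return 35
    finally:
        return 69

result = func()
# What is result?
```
69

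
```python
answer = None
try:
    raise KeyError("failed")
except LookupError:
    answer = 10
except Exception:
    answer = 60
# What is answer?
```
10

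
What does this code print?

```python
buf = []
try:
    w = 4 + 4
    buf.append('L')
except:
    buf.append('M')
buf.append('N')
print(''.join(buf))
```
LN

No exception, try block completes normally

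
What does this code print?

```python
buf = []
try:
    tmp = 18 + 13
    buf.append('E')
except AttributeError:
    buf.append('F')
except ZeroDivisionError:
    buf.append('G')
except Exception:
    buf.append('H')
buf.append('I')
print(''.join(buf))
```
EI

No exception, try block completes normally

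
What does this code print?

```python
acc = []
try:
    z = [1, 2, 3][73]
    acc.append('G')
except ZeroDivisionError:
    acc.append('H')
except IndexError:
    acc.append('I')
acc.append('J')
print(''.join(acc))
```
IJ

IndexError is caught by its specific handler, not ZeroDivisionError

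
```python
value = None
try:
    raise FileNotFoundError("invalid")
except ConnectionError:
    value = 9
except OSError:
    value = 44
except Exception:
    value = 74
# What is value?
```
44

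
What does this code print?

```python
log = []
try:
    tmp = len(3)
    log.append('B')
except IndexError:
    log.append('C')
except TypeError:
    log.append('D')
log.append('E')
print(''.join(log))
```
DE

TypeError is caught by its specific handler, not IndexError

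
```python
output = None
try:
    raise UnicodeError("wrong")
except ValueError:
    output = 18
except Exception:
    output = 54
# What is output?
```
18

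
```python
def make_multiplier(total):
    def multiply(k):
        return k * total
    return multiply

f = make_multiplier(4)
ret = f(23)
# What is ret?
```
92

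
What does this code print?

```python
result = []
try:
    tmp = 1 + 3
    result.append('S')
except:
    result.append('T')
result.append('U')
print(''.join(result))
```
SU

No exception, try block completes normally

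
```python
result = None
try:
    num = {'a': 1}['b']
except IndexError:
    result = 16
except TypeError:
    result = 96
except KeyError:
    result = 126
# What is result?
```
126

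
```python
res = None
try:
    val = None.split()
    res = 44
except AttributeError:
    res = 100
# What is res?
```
100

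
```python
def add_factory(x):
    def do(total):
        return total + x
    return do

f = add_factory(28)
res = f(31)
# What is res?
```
59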